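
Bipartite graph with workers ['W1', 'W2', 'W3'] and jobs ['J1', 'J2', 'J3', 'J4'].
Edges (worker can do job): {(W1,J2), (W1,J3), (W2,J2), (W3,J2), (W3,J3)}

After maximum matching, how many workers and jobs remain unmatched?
Unmatched: 1 workers, 2 jobs

Maximum matching size: 2
Workers: 3 total, 2 matched, 1 unmatched
Jobs: 4 total, 2 matched, 2 unmatched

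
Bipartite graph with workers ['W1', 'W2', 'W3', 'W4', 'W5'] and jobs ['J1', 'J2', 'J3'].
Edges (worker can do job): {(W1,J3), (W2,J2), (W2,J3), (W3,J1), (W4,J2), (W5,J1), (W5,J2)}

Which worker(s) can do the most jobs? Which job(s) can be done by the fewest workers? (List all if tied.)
Most versatile: W2, W5 (2 jobs); Least covered: J1, J3 (2 workers)

Worker degrees (jobs they can do): W1:1, W2:2, W3:1, W4:1, W5:2
Job degrees (workers who can do it): J1:2, J2:3, J3:2

Maximum worker degree is 2, achieved by: W2, W5
Minimum job degree is 2, achieved by: J1, J3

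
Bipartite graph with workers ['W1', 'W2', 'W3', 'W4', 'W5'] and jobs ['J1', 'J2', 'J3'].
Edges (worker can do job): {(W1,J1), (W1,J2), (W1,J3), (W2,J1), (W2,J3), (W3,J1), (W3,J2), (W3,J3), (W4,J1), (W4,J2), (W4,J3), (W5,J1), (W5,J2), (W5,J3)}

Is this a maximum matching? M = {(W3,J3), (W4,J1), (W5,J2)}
Yes, size 3 is maximum

Proposed matching has size 3.
Maximum matching size for this graph: 3.

This is a maximum matching.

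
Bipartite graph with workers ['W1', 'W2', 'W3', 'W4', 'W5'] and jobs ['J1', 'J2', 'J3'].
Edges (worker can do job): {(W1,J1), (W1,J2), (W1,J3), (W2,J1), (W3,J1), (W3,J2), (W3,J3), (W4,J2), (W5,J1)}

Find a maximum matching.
Matching: {(W1,J3), (W3,J2), (W5,J1)}

Maximum matching (size 3):
  W1 → J3
  W3 → J2
  W5 → J1

Each worker is assigned to at most one job, and each job to at most one worker.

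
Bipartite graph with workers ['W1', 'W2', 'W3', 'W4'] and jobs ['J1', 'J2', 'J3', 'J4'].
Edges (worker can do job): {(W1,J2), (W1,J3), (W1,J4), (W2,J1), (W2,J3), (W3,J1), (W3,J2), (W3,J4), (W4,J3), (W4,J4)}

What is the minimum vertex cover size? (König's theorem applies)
Minimum vertex cover size = 4

By König's theorem: in bipartite graphs,
min vertex cover = max matching = 4

Maximum matching has size 4, so minimum vertex cover also has size 4.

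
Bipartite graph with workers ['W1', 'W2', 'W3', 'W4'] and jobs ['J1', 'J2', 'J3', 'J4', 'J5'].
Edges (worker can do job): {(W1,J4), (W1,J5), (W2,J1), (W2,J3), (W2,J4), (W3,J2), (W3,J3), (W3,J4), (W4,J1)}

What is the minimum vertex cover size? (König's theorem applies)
Minimum vertex cover size = 4

By König's theorem: in bipartite graphs,
min vertex cover = max matching = 4

Maximum matching has size 4, so minimum vertex cover also has size 4.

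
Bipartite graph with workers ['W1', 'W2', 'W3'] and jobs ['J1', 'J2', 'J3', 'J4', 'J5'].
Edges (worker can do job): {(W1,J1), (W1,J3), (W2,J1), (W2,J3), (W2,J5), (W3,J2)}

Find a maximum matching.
Matching: {(W1,J1), (W2,J5), (W3,J2)}

Maximum matching (size 3):
  W1 → J1
  W2 → J5
  W3 → J2

Each worker is assigned to at most one job, and each job to at most one worker.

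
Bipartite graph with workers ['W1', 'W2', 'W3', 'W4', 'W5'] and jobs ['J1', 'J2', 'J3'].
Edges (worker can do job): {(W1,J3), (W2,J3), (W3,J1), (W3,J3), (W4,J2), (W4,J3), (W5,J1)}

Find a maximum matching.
Matching: {(W3,J3), (W4,J2), (W5,J1)}

Maximum matching (size 3):
  W3 → J3
  W4 → J2
  W5 → J1

Each worker is assigned to at most one job, and each job to at most one worker.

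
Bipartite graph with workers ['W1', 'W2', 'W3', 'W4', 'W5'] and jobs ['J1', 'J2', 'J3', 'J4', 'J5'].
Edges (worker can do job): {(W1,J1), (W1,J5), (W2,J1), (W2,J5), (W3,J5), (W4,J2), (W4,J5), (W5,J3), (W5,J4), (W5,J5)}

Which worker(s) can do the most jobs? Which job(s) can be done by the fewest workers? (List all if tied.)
Most versatile: W5 (3 jobs); Least covered: J2, J3, J4 (1 workers)

Worker degrees (jobs they can do): W1:2, W2:2, W3:1, W4:2, W5:3
Job degrees (workers who can do it): J1:2, J2:1, J3:1, J4:1, J5:5

Maximum worker degree is 3, achieved by: W5
Minimum job degree is 1, achieved by: J2, J3, J4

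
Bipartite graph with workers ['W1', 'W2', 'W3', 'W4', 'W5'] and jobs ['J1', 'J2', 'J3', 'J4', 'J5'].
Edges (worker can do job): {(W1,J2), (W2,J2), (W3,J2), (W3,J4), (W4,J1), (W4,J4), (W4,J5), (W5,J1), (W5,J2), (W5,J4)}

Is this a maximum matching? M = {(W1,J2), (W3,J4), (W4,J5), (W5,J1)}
Yes, size 4 is maximum

Proposed matching has size 4.
Maximum matching size for this graph: 4.

This is a maximum matching.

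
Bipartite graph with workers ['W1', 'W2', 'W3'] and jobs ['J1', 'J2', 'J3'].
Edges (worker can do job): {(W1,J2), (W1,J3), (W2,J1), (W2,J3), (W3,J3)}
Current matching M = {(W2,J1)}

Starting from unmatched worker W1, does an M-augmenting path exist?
Yes: W1 → J2

An M-augmenting path alternates non-matching / matching edges, starting and ending at unmatched vertices.
Path: W1 → J2
(J2 is unmatched in M, so the path is augmenting.)
Flipping edges along this path would increase |M| from 1 to 2.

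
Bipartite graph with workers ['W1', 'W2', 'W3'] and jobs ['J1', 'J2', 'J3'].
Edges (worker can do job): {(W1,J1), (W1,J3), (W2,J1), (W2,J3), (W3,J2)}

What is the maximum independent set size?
Maximum independent set = 3

By König's theorem:
- Min vertex cover = Max matching = 3
- Max independent set = Total vertices - Min vertex cover
- Max independent set = 6 - 3 = 3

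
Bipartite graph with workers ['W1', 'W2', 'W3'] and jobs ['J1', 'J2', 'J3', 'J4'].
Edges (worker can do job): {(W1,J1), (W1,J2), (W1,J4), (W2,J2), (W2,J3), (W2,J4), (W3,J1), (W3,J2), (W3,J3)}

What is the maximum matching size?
Maximum matching size = 3

Maximum matching: {(W1,J1), (W2,J4), (W3,J2)}
Size: 3

This assigns 3 workers to 3 distinct jobs.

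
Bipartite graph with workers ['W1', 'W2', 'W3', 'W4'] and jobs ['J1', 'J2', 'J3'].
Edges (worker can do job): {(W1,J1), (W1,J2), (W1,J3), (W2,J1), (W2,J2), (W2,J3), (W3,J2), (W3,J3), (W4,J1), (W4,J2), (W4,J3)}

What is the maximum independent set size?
Maximum independent set = 4

By König's theorem:
- Min vertex cover = Max matching = 3
- Max independent set = Total vertices - Min vertex cover
- Max independent set = 7 - 3 = 4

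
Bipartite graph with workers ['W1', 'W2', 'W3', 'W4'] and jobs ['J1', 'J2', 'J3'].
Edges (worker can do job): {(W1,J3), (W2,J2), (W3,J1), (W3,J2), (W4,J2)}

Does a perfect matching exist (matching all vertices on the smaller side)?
Yes, perfect matching exists (size 3)

Perfect matching: {(W1,J3), (W3,J1), (W4,J2)}
All 3 vertices on the smaller side are matched.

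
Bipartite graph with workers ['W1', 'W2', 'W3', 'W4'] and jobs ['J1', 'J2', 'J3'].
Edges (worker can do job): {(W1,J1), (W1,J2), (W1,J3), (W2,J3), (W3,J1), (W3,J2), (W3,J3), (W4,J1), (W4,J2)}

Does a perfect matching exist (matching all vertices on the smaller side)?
Yes, perfect matching exists (size 3)

Perfect matching: {(W1,J3), (W3,J1), (W4,J2)}
All 3 vertices on the smaller side are matched.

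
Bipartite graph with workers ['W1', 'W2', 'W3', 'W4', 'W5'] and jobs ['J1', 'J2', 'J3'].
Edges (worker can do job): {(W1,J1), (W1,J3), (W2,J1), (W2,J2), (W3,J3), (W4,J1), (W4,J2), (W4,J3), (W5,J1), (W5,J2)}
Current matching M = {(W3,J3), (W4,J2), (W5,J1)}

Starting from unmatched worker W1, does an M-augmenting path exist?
No augmenting path from W1

Alternating search from W1 reaches jobs: {J1, J2, J3}.
Every reachable job is already matched in M, and following those matched edges back to workers exposes no further unvisited jobs.
No M-augmenting path from W1 exists.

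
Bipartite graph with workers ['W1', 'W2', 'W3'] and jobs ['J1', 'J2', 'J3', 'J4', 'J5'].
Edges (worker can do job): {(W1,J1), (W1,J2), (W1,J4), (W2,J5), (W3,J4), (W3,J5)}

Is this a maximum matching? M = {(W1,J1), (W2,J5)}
No, size 2 is not maximum

Proposed matching has size 2.
Maximum matching size for this graph: 3.

This is NOT maximum - can be improved to size 3.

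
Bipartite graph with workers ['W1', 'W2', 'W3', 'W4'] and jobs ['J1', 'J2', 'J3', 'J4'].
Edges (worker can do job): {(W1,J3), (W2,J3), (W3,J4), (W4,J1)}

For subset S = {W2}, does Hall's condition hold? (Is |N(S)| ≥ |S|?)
Yes: |N(S)| = 1, |S| = 1

Subset S = {W2}
Neighbors N(S) = {J3}

|N(S)| = 1, |S| = 1
Hall's condition: |N(S)| ≥ |S| is satisfied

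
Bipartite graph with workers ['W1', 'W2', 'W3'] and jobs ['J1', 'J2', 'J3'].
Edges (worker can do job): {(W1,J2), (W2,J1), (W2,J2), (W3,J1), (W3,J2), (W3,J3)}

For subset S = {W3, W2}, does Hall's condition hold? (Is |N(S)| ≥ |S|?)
Yes: |N(S)| = 3, |S| = 2

Subset S = {W3, W2}
Neighbors N(S) = {J1, J2, J3}

|N(S)| = 3, |S| = 2
Hall's condition: |N(S)| ≥ |S| is satisfied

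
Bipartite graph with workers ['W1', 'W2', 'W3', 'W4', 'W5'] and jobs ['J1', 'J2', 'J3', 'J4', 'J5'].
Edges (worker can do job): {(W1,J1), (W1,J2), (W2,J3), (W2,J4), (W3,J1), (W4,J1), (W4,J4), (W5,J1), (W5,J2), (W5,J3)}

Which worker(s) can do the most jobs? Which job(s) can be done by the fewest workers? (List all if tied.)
Most versatile: W5 (3 jobs); Least covered: J5 (0 workers)

Worker degrees (jobs they can do): W1:2, W2:2, W3:1, W4:2, W5:3
Job degrees (workers who can do it): J1:4, J2:2, J3:2, J4:2, J5:0

Maximum worker degree is 3, achieved by: W5
Minimum job degree is 0, achieved by: J5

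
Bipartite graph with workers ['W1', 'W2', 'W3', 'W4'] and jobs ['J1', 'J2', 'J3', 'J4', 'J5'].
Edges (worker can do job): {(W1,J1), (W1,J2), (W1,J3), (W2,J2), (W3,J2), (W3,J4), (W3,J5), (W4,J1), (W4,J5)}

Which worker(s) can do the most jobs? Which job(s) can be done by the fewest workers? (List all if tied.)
Most versatile: W1, W3 (3 jobs); Least covered: J3, J4 (1 workers)

Worker degrees (jobs they can do): W1:3, W2:1, W3:3, W4:2
Job degrees (workers who can do it): J1:2, J2:3, J3:1, J4:1, J5:2

Maximum worker degree is 3, achieved by: W1, W3
Minimum job degree is 1, achieved by: J3, J4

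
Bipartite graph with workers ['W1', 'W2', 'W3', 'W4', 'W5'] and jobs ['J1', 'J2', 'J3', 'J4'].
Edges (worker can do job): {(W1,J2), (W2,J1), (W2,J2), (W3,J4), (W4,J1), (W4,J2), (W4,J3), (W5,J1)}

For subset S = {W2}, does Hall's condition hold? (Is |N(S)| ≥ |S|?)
Yes: |N(S)| = 2, |S| = 1

Subset S = {W2}
Neighbors N(S) = {J1, J2}

|N(S)| = 2, |S| = 1
Hall's condition: |N(S)| ≥ |S| is satisfied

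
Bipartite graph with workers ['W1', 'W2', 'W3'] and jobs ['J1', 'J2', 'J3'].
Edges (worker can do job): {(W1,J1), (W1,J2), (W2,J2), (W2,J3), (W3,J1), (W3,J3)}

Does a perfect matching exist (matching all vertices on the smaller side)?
Yes, perfect matching exists (size 3)

Perfect matching: {(W1,J2), (W2,J3), (W3,J1)}
All 3 vertices on the smaller side are matched.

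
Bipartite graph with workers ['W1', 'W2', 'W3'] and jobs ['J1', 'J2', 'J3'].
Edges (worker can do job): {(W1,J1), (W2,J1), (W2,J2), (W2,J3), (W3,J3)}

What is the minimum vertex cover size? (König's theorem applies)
Minimum vertex cover size = 3

By König's theorem: in bipartite graphs,
min vertex cover = max matching = 3

Maximum matching has size 3, so minimum vertex cover also has size 3.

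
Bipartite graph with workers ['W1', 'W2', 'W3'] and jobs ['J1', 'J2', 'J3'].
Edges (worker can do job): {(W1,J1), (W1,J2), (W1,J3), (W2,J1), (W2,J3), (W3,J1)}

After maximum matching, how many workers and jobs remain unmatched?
Unmatched: 0 workers, 0 jobs

Maximum matching size: 3
Workers: 3 total, 3 matched, 0 unmatched
Jobs: 3 total, 3 matched, 0 unmatched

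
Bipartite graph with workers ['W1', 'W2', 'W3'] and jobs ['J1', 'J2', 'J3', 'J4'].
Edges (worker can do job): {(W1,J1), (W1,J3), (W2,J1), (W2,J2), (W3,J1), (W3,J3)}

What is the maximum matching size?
Maximum matching size = 3

Maximum matching: {(W1,J3), (W2,J2), (W3,J1)}
Size: 3

This assigns 3 workers to 3 distinct jobs.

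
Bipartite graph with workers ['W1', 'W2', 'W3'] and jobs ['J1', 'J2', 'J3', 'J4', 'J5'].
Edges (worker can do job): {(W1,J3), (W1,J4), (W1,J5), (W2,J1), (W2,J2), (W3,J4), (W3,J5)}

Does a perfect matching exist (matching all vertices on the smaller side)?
Yes, perfect matching exists (size 3)

Perfect matching: {(W1,J4), (W2,J1), (W3,J5)}
All 3 vertices on the smaller side are matched.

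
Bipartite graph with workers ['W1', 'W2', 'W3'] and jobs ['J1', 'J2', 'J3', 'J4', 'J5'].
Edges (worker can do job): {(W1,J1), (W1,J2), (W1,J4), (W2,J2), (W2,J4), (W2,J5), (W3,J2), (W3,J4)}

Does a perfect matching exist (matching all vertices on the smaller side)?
Yes, perfect matching exists (size 3)

Perfect matching: {(W1,J1), (W2,J5), (W3,J2)}
All 3 vertices on the smaller side are matched.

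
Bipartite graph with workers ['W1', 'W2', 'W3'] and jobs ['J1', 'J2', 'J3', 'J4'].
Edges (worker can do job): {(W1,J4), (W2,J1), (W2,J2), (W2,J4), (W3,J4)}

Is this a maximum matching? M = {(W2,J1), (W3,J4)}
Yes, size 2 is maximum

Proposed matching has size 2.
Maximum matching size for this graph: 2.

This is a maximum matching.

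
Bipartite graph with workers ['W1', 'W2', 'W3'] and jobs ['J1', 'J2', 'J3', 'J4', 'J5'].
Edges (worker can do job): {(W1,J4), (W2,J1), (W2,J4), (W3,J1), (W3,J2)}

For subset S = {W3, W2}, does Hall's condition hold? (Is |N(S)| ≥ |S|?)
Yes: |N(S)| = 3, |S| = 2

Subset S = {W3, W2}
Neighbors N(S) = {J1, J2, J4}

|N(S)| = 3, |S| = 2
Hall's condition: |N(S)| ≥ |S| is satisfied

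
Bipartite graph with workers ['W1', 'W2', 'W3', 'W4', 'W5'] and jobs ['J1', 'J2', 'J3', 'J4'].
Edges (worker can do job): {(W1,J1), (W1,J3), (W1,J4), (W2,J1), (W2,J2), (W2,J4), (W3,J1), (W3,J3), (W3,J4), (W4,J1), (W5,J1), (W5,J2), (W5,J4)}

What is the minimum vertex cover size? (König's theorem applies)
Minimum vertex cover size = 4

By König's theorem: in bipartite graphs,
min vertex cover = max matching = 4

Maximum matching has size 4, so minimum vertex cover also has size 4.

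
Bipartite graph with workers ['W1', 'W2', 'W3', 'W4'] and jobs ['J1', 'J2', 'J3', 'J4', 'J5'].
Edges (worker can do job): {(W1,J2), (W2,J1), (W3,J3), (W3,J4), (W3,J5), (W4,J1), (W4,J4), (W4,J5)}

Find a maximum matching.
Matching: {(W1,J2), (W2,J1), (W3,J4), (W4,J5)}

Maximum matching (size 4):
  W1 → J2
  W2 → J1
  W3 → J4
  W4 → J5

Each worker is assigned to at most one job, and each job to at most one worker.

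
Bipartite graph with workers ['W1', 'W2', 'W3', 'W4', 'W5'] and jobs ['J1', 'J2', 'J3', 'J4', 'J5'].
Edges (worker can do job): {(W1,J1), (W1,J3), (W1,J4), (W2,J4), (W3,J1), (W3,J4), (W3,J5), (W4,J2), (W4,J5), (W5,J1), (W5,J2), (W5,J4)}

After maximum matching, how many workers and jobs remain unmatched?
Unmatched: 0 workers, 0 jobs

Maximum matching size: 5
Workers: 5 total, 5 matched, 0 unmatched
Jobs: 5 total, 5 matched, 0 unmatched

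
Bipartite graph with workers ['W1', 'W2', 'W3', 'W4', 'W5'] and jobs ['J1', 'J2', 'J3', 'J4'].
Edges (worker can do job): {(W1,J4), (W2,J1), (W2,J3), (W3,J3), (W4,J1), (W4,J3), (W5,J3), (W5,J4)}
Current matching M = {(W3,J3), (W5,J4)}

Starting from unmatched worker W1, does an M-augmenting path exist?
No augmenting path from W1

Alternating search from W1 reaches jobs: {J3, J4}.
Every reachable job is already matched in M, and following those matched edges back to workers exposes no further unvisited jobs.
No M-augmenting path from W1 exists.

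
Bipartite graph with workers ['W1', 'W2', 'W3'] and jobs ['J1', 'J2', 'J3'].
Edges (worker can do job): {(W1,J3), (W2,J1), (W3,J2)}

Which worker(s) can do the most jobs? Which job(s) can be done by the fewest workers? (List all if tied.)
Most versatile: W1, W2, W3 (1 jobs); Least covered: J1, J2, J3 (1 workers)

Worker degrees (jobs they can do): W1:1, W2:1, W3:1
Job degrees (workers who can do it): J1:1, J2:1, J3:1

Maximum worker degree is 1, achieved by: W1, W2, W3
Minimum job degree is 1, achieved by: J1, J2, J3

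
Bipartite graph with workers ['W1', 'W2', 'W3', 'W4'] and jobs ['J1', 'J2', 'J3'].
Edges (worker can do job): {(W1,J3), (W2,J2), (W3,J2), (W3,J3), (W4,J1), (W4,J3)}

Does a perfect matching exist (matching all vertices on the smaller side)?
Yes, perfect matching exists (size 3)

Perfect matching: {(W1,J3), (W3,J2), (W4,J1)}
All 3 vertices on the smaller side are matched.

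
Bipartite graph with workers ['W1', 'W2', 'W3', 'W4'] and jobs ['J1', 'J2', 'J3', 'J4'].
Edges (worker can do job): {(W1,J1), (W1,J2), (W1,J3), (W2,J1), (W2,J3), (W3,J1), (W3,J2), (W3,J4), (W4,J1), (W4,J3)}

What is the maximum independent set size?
Maximum independent set = 4

By König's theorem:
- Min vertex cover = Max matching = 4
- Max independent set = Total vertices - Min vertex cover
- Max independent set = 8 - 4 = 4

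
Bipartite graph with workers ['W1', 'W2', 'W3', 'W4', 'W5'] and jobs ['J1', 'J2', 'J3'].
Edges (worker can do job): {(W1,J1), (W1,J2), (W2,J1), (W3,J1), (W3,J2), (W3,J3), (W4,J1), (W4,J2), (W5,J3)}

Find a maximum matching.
Matching: {(W1,J2), (W3,J3), (W4,J1)}

Maximum matching (size 3):
  W1 → J2
  W3 → J3
  W4 → J1

Each worker is assigned to at most one job, and each job to at most one worker.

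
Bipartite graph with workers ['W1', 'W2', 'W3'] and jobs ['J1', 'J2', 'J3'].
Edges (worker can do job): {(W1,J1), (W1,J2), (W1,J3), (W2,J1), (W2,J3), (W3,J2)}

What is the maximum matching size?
Maximum matching size = 3

Maximum matching: {(W1,J1), (W2,J3), (W3,J2)}
Size: 3

This assigns 3 workers to 3 distinct jobs.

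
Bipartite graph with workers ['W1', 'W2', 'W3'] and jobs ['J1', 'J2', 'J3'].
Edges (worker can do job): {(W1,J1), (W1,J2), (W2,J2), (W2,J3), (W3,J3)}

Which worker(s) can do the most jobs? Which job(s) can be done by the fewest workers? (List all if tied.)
Most versatile: W1, W2 (2 jobs); Least covered: J1 (1 workers)

Worker degrees (jobs they can do): W1:2, W2:2, W3:1
Job degrees (workers who can do it): J1:1, J2:2, J3:2

Maximum worker degree is 2, achieved by: W1, W2
Minimum job degree is 1, achieved by: J1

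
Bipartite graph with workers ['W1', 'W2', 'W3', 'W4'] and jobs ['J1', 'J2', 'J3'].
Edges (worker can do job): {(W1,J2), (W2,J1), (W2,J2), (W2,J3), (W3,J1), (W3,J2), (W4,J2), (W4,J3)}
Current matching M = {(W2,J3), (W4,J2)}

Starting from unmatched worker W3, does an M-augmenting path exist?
Yes: W3 → J1

An M-augmenting path alternates non-matching / matching edges, starting and ending at unmatched vertices.
Path: W3 → J1
(J1 is unmatched in M, so the path is augmenting.)
Flipping edges along this path would increase |M| from 2 to 3.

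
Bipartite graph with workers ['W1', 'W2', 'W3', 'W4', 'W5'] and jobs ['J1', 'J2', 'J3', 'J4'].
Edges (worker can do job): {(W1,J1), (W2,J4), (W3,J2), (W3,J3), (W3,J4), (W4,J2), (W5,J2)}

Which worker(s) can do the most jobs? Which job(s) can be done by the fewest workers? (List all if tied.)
Most versatile: W3 (3 jobs); Least covered: J1, J3 (1 workers)

Worker degrees (jobs they can do): W1:1, W2:1, W3:3, W4:1, W5:1
Job degrees (workers who can do it): J1:1, J2:3, J3:1, J4:2

Maximum worker degree is 3, achieved by: W3
Minimum job degree is 1, achieved by: J1, J3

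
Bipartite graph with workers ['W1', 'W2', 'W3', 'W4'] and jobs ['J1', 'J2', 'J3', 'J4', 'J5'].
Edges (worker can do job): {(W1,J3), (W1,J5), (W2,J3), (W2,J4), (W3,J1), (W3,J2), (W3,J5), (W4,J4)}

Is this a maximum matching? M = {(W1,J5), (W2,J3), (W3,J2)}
No, size 3 is not maximum

Proposed matching has size 3.
Maximum matching size for this graph: 4.

This is NOT maximum - can be improved to size 4.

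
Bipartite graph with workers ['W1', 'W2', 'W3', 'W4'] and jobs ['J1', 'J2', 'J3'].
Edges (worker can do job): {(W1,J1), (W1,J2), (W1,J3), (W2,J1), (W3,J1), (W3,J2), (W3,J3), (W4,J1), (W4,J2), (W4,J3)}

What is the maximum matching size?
Maximum matching size = 3

Maximum matching: {(W1,J1), (W3,J2), (W4,J3)}
Size: 3

This assigns 3 workers to 3 distinct jobs.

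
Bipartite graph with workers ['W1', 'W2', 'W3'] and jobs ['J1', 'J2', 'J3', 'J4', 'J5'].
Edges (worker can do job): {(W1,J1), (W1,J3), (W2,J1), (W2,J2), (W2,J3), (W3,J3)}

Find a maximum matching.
Matching: {(W1,J1), (W2,J2), (W3,J3)}

Maximum matching (size 3):
  W1 → J1
  W2 → J2
  W3 → J3

Each worker is assigned to at most one job, and each job to at most one worker.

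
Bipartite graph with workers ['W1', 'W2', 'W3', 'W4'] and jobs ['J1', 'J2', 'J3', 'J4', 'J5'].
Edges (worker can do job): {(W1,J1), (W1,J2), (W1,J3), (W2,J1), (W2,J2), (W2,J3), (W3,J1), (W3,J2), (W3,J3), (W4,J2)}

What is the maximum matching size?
Maximum matching size = 3

Maximum matching: {(W1,J1), (W3,J3), (W4,J2)}
Size: 3

This assigns 3 workers to 3 distinct jobs.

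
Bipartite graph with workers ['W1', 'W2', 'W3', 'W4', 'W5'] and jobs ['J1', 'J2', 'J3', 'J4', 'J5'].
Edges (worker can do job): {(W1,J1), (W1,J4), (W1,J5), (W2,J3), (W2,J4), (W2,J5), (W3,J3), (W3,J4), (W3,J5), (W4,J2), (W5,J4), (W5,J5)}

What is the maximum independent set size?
Maximum independent set = 5

By König's theorem:
- Min vertex cover = Max matching = 5
- Max independent set = Total vertices - Min vertex cover
- Max independent set = 10 - 5 = 5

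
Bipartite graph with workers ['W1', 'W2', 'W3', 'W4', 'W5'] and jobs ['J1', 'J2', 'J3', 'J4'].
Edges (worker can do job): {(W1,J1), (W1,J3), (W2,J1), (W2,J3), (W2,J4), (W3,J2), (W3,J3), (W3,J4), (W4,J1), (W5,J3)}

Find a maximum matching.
Matching: {(W2,J4), (W3,J2), (W4,J1), (W5,J3)}

Maximum matching (size 4):
  W2 → J4
  W3 → J2
  W4 → J1
  W5 → J3

Each worker is assigned to at most one job, and each job to at most one worker.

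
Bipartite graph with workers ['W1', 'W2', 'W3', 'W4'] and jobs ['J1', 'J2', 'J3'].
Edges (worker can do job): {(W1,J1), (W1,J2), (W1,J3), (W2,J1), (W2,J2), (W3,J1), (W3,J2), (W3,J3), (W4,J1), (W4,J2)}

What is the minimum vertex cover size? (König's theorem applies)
Minimum vertex cover size = 3

By König's theorem: in bipartite graphs,
min vertex cover = max matching = 3

Maximum matching has size 3, so minimum vertex cover also has size 3.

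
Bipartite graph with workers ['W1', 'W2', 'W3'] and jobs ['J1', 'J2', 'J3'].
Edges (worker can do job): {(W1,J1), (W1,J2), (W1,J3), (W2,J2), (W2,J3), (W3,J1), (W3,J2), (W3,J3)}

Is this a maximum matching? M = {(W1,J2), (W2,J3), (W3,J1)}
Yes, size 3 is maximum

Proposed matching has size 3.
Maximum matching size for this graph: 3.

This is a maximum matching.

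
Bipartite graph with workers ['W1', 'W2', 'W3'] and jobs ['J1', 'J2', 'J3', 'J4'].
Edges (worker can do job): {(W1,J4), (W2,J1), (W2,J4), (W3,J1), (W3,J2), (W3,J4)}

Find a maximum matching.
Matching: {(W1,J4), (W2,J1), (W3,J2)}

Maximum matching (size 3):
  W1 → J4
  W2 → J1
  W3 → J2

Each worker is assigned to at most one job, and each job to at most one worker.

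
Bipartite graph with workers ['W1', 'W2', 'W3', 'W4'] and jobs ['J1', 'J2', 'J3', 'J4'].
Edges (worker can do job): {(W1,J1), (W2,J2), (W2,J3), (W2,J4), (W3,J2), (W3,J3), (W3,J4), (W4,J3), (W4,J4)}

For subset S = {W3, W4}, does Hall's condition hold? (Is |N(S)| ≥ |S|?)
Yes: |N(S)| = 3, |S| = 2

Subset S = {W3, W4}
Neighbors N(S) = {J2, J3, J4}

|N(S)| = 3, |S| = 2
Hall's condition: |N(S)| ≥ |S| is satisfied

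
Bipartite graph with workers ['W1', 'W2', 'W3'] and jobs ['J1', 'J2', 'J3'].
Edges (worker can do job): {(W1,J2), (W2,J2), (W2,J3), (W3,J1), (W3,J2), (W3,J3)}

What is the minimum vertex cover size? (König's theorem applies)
Minimum vertex cover size = 3

By König's theorem: in bipartite graphs,
min vertex cover = max matching = 3

Maximum matching has size 3, so minimum vertex cover also has size 3.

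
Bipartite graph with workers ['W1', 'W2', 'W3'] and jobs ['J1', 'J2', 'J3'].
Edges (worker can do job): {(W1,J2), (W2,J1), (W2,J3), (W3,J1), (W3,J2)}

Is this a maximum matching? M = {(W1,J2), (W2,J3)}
No, size 2 is not maximum

Proposed matching has size 2.
Maximum matching size for this graph: 3.

This is NOT maximum - can be improved to size 3.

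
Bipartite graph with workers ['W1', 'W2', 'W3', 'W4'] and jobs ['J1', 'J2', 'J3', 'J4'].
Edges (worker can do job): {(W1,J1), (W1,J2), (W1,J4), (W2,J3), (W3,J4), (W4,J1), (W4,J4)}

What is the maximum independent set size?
Maximum independent set = 4

By König's theorem:
- Min vertex cover = Max matching = 4
- Max independent set = Total vertices - Min vertex cover
- Max independent set = 8 - 4 = 4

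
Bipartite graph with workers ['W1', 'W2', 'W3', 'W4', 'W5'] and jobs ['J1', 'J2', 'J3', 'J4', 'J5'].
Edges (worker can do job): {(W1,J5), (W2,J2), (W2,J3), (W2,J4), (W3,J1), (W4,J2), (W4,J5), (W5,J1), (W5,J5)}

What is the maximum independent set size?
Maximum independent set = 6

By König's theorem:
- Min vertex cover = Max matching = 4
- Max independent set = Total vertices - Min vertex cover
- Max independent set = 10 - 4 = 6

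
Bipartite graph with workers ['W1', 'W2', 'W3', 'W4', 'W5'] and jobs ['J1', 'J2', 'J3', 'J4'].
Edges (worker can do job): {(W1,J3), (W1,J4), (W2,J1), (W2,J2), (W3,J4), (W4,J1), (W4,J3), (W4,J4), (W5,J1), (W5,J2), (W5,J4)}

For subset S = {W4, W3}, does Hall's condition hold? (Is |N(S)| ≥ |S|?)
Yes: |N(S)| = 3, |S| = 2

Subset S = {W4, W3}
Neighbors N(S) = {J1, J3, J4}

|N(S)| = 3, |S| = 2
Hall's condition: |N(S)| ≥ |S| is satisfied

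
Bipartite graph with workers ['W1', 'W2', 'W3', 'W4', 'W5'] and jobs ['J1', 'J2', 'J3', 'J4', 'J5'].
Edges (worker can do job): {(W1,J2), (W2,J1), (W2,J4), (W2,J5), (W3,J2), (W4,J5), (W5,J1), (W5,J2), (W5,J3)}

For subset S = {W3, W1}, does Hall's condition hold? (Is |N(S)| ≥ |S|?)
No: |N(S)| = 1, |S| = 2

Subset S = {W3, W1}
Neighbors N(S) = {J2}

|N(S)| = 1, |S| = 2
Hall's condition: |N(S)| ≥ |S| is NOT satisfied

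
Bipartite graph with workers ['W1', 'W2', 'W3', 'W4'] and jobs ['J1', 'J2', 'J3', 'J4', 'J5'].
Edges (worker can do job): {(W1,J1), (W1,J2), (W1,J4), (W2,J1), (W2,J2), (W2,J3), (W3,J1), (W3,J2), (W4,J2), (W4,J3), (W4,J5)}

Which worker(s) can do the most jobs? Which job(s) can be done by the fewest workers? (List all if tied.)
Most versatile: W1, W2, W4 (3 jobs); Least covered: J4, J5 (1 workers)

Worker degrees (jobs they can do): W1:3, W2:3, W3:2, W4:3
Job degrees (workers who can do it): J1:3, J2:4, J3:2, J4:1, J5:1

Maximum worker degree is 3, achieved by: W1, W2, W4
Minimum job degree is 1, achieved by: J4, J5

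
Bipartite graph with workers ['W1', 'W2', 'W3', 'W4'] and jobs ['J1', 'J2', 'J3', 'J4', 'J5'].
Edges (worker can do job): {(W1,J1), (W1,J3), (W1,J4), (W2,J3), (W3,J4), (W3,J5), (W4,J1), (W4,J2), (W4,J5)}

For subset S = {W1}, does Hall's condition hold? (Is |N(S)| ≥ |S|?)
Yes: |N(S)| = 3, |S| = 1

Subset S = {W1}
Neighbors N(S) = {J1, J3, J4}

|N(S)| = 3, |S| = 1
Hall's condition: |N(S)| ≥ |S| is satisfied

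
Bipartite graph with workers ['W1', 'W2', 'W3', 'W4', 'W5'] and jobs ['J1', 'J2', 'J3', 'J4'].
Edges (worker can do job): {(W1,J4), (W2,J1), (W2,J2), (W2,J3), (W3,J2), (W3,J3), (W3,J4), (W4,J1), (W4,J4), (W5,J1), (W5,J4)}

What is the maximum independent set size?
Maximum independent set = 5

By König's theorem:
- Min vertex cover = Max matching = 4
- Max independent set = Total vertices - Min vertex cover
- Max independent set = 9 - 4 = 5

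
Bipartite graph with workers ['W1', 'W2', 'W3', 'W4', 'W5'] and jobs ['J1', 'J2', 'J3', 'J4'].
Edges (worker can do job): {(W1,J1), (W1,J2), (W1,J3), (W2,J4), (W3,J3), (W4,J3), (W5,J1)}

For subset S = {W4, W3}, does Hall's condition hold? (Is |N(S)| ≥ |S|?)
No: |N(S)| = 1, |S| = 2

Subset S = {W4, W3}
Neighbors N(S) = {J3}

|N(S)| = 1, |S| = 2
Hall's condition: |N(S)| ≥ |S| is NOT satisfied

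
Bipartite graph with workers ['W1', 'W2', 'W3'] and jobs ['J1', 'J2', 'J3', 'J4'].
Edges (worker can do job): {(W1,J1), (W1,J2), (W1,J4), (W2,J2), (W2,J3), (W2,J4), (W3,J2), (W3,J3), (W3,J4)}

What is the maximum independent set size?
Maximum independent set = 4

By König's theorem:
- Min vertex cover = Max matching = 3
- Max independent set = Total vertices - Min vertex cover
- Max independent set = 7 - 3 = 4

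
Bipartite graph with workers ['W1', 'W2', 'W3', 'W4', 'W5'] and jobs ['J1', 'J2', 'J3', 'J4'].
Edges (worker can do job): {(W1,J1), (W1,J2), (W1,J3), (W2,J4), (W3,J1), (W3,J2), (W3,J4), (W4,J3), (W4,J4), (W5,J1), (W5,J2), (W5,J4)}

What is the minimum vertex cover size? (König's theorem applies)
Minimum vertex cover size = 4

By König's theorem: in bipartite graphs,
min vertex cover = max matching = 4

Maximum matching has size 4, so minimum vertex cover also has size 4.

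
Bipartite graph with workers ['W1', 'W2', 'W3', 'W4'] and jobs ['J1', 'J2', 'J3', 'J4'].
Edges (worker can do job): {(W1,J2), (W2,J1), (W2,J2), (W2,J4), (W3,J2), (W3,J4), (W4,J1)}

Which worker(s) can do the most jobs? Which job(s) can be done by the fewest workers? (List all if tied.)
Most versatile: W2 (3 jobs); Least covered: J3 (0 workers)

Worker degrees (jobs they can do): W1:1, W2:3, W3:2, W4:1
Job degrees (workers who can do it): J1:2, J2:3, J3:0, J4:2

Maximum worker degree is 3, achieved by: W2
Minimum job degree is 0, achieved by: J3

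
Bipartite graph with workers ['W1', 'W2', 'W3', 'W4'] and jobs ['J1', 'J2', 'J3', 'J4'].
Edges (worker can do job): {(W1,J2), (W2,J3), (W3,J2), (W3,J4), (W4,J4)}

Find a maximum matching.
Matching: {(W2,J3), (W3,J2), (W4,J4)}

Maximum matching (size 3):
  W2 → J3
  W3 → J2
  W4 → J4

Each worker is assigned to at most one job, and each job to at most one worker.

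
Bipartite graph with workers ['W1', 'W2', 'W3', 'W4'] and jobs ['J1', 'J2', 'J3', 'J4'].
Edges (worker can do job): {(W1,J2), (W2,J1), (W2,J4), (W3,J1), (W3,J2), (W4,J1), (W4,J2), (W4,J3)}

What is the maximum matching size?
Maximum matching size = 4

Maximum matching: {(W1,J2), (W2,J4), (W3,J1), (W4,J3)}
Size: 4

This assigns 4 workers to 4 distinct jobs.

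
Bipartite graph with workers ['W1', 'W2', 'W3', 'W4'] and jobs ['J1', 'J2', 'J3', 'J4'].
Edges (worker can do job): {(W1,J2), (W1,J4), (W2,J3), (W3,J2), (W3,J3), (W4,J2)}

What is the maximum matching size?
Maximum matching size = 3

Maximum matching: {(W1,J4), (W3,J3), (W4,J2)}
Size: 3

This assigns 3 workers to 3 distinct jobs.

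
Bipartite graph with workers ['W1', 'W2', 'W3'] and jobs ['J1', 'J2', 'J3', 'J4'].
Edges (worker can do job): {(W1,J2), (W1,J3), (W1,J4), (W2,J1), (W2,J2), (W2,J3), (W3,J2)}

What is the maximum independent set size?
Maximum independent set = 4

By König's theorem:
- Min vertex cover = Max matching = 3
- Max independent set = Total vertices - Min vertex cover
- Max independent set = 7 - 3 = 4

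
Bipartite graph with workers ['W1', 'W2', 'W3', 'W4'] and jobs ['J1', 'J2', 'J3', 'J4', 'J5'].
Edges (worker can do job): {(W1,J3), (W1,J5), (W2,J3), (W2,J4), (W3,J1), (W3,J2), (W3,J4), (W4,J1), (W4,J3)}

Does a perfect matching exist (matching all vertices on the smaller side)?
Yes, perfect matching exists (size 4)

Perfect matching: {(W1,J3), (W2,J4), (W3,J2), (W4,J1)}
All 4 vertices on the smaller side are matched.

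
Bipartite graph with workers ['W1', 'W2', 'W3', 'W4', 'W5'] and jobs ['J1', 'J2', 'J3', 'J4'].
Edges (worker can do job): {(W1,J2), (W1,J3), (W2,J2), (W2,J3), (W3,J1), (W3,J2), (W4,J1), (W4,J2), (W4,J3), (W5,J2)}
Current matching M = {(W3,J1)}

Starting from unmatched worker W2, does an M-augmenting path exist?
Yes: W2 → J2

An M-augmenting path alternates non-matching / matching edges, starting and ending at unmatched vertices.
Path: W2 → J2
(J2 is unmatched in M, so the path is augmenting.)
Flipping edges along this path would increase |M| from 1 to 2.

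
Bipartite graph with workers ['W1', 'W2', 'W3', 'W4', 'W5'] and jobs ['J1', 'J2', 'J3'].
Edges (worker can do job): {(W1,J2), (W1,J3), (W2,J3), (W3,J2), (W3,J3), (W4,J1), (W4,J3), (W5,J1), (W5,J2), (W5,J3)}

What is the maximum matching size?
Maximum matching size = 3

Maximum matching: {(W3,J3), (W4,J1), (W5,J2)}
Size: 3

This assigns 3 workers to 3 distinct jobs.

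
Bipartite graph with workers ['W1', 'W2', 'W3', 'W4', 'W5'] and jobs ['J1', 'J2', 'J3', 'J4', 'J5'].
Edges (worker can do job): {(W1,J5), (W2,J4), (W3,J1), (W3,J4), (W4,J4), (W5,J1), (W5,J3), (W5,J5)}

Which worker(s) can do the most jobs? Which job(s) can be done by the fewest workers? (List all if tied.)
Most versatile: W5 (3 jobs); Least covered: J2 (0 workers)

Worker degrees (jobs they can do): W1:1, W2:1, W3:2, W4:1, W5:3
Job degrees (workers who can do it): J1:2, J2:0, J3:1, J4:3, J5:2

Maximum worker degree is 3, achieved by: W5
Minimum job degree is 0, achieved by: J2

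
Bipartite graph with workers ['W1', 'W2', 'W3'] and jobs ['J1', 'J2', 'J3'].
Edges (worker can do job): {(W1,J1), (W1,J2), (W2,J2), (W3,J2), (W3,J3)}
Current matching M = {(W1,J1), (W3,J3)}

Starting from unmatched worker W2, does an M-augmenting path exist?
Yes: W2 → J2

An M-augmenting path alternates non-matching / matching edges, starting and ending at unmatched vertices.
Path: W2 → J2
(J2 is unmatched in M, so the path is augmenting.)
Flipping edges along this path would increase |M| from 2 to 3.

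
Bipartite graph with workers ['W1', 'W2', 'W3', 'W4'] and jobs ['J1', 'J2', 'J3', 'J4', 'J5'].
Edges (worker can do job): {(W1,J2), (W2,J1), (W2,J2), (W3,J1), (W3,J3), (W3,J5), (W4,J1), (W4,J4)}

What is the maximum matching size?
Maximum matching size = 4

Maximum matching: {(W1,J2), (W2,J1), (W3,J5), (W4,J4)}
Size: 4

This assigns 4 workers to 4 distinct jobs.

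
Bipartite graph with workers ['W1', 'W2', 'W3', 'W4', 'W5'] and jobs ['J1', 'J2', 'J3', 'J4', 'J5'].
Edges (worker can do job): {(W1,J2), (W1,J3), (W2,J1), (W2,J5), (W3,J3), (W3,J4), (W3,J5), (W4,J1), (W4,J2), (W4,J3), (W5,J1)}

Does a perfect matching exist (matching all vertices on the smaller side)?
Yes, perfect matching exists (size 5)

Perfect matching: {(W1,J3), (W2,J5), (W3,J4), (W4,J2), (W5,J1)}
All 5 vertices on the smaller side are matched.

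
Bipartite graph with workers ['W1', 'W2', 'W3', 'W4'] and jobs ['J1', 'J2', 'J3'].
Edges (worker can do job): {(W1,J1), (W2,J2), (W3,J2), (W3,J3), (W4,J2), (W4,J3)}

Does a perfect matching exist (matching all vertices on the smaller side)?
Yes, perfect matching exists (size 3)

Perfect matching: {(W1,J1), (W3,J2), (W4,J3)}
All 3 vertices on the smaller side are matched.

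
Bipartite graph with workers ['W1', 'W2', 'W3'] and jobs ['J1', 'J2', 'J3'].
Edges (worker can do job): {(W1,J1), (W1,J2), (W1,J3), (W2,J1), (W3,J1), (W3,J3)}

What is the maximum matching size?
Maximum matching size = 3

Maximum matching: {(W1,J2), (W2,J1), (W3,J3)}
Size: 3

This assigns 3 workers to 3 distinct jobs.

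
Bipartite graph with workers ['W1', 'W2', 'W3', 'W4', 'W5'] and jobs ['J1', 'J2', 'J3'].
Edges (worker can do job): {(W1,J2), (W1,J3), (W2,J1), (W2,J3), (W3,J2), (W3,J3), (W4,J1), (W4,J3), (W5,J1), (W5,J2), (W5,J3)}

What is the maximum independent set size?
Maximum independent set = 5

By König's theorem:
- Min vertex cover = Max matching = 3
- Max independent set = Total vertices - Min vertex cover
- Max independent set = 8 - 3 = 5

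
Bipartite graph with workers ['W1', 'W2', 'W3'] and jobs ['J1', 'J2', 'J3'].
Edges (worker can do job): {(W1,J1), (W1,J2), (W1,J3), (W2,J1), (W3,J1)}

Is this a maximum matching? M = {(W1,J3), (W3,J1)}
Yes, size 2 is maximum

Proposed matching has size 2.
Maximum matching size for this graph: 2.

This is a maximum matching.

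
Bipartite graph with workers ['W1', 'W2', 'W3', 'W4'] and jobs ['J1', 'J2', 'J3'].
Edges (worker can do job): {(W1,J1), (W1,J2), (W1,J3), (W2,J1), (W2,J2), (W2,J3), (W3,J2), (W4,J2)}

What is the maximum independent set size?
Maximum independent set = 4

By König's theorem:
- Min vertex cover = Max matching = 3
- Max independent set = Total vertices - Min vertex cover
- Max independent set = 7 - 3 = 4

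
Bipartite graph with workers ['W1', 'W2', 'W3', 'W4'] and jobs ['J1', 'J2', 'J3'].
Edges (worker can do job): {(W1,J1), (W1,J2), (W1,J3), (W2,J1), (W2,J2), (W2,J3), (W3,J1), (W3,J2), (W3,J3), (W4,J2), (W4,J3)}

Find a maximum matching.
Matching: {(W1,J3), (W3,J1), (W4,J2)}

Maximum matching (size 3):
  W1 → J3
  W3 → J1
  W4 → J2

Each worker is assigned to at most one job, and each job to at most one worker.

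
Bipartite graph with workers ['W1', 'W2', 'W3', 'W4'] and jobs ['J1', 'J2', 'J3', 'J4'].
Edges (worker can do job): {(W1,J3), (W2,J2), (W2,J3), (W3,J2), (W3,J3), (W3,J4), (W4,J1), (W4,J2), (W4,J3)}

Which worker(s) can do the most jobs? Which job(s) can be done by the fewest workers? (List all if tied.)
Most versatile: W3, W4 (3 jobs); Least covered: J1, J4 (1 workers)

Worker degrees (jobs they can do): W1:1, W2:2, W3:3, W4:3
Job degrees (workers who can do it): J1:1, J2:3, J3:4, J4:1

Maximum worker degree is 3, achieved by: W3, W4
Minimum job degree is 1, achieved by: J1, J4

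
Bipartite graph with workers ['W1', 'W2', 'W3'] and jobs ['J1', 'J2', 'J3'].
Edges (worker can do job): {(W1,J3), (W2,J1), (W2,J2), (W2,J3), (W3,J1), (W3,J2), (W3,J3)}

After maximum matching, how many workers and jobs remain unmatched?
Unmatched: 0 workers, 0 jobs

Maximum matching size: 3
Workers: 3 total, 3 matched, 0 unmatched
Jobs: 3 total, 3 matched, 0 unmatched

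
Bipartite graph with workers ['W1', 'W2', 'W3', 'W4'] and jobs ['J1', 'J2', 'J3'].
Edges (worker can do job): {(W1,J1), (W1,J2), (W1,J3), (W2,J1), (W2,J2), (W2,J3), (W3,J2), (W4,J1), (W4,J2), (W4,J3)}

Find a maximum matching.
Matching: {(W1,J1), (W2,J3), (W4,J2)}

Maximum matching (size 3):
  W1 → J1
  W2 → J3
  W4 → J2

Each worker is assigned to at most one job, and each job to at most one worker.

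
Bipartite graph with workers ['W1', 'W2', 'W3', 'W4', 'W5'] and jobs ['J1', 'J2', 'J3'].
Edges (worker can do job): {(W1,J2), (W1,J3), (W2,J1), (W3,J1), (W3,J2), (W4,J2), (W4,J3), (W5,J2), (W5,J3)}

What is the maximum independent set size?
Maximum independent set = 5

By König's theorem:
- Min vertex cover = Max matching = 3
- Max independent set = Total vertices - Min vertex cover
- Max independent set = 8 - 3 = 5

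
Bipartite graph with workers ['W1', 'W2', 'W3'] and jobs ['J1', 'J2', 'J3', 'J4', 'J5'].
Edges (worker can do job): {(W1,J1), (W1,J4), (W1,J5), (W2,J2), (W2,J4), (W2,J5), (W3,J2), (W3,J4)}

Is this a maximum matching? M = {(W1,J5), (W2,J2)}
No, size 2 is not maximum

Proposed matching has size 2.
Maximum matching size for this graph: 3.

This is NOT maximum - can be improved to size 3.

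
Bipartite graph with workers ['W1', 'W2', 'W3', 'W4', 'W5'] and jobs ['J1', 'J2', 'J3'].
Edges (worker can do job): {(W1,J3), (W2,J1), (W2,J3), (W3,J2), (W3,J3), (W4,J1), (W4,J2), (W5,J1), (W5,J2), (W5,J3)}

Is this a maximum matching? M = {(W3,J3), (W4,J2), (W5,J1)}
Yes, size 3 is maximum

Proposed matching has size 3.
Maximum matching size for this graph: 3.

This is a maximum matching.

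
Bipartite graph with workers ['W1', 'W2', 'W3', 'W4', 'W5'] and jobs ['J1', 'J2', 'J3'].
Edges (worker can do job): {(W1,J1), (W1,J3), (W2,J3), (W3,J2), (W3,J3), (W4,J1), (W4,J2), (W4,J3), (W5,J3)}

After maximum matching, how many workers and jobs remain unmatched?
Unmatched: 2 workers, 0 jobs

Maximum matching size: 3
Workers: 5 total, 3 matched, 2 unmatched
Jobs: 3 total, 3 matched, 0 unmatched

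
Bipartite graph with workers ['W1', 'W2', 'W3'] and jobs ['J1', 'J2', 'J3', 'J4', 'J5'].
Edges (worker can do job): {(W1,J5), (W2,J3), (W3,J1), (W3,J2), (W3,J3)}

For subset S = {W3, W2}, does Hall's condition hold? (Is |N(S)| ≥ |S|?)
Yes: |N(S)| = 3, |S| = 2

Subset S = {W3, W2}
Neighbors N(S) = {J1, J2, J3}

|N(S)| = 3, |S| = 2
Hall's condition: |N(S)| ≥ |S| is satisfied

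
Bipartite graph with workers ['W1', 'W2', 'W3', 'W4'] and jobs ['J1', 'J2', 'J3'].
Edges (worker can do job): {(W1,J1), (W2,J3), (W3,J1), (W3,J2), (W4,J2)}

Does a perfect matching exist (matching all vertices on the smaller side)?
Yes, perfect matching exists (size 3)

Perfect matching: {(W2,J3), (W3,J1), (W4,J2)}
All 3 vertices on the smaller side are matched.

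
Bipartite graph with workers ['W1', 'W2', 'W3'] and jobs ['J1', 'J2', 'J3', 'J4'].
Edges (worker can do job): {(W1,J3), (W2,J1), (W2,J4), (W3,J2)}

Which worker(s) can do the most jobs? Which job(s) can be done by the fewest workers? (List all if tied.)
Most versatile: W2 (2 jobs); Least covered: J1, J2, J3, J4 (1 workers)

Worker degrees (jobs they can do): W1:1, W2:2, W3:1
Job degrees (workers who can do it): J1:1, J2:1, J3:1, J4:1

Maximum worker degree is 2, achieved by: W2
Minimum job degree is 1, achieved by: J1, J2, J3, J4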